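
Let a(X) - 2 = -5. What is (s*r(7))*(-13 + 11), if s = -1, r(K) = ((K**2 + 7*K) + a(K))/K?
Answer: 190/7 ≈ 27.143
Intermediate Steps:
a(X) = -3 (a(X) = 2 - 5 = -3)
r(K) = (-3 + K**2 + 7*K)/K (r(K) = ((K**2 + 7*K) - 3)/K = (-3 + K**2 + 7*K)/K)
(s*r(7))*(-13 + 11) = (-(7 + 7 - 3/7))*(-13 + 11) = -(7 + 7 - 3*1/7)*(-2) = -(7 + 7 - 3/7)*(-2) = -1*95/7*(-2) = -95/7*(-2) = 190/7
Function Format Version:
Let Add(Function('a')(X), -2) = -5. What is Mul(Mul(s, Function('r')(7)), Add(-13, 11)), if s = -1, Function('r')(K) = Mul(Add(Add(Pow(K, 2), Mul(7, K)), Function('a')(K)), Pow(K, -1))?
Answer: Rational(190, 7) ≈ 27.143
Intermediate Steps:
Function('a')(X) = -3 (Function('a')(X) = Add(2, -5) = -3)
Function('r')(K) = Mul(Pow(K, -1), Add(-3, Pow(K, 2), Mul(7, K))) (Function('r')(K) = Mul(Add(Add(Pow(K, 2), Mul(7, K)), -3), Pow(K, -1)) = Mul(Add(-3, Pow(K, 2), Mul(7, K)), Pow(K, -1)) = Mul(Pow(K, -1), Add(-3, Pow(K, 2), Mul(7, K))))
Mul(Mul(s, Function('r')(7)), Add(-13, 11)) = Mul(Mul(-1, Add(7, 7, Mul(-3, Pow(7, -1)))), Add(-13, 11)) = Mul(Mul(-1, Add(7, 7, Mul(-3, Rational(1, 7)))), -2) = Mul(Mul(-1, Add(7, 7, Rational(-3, 7))), -2) = Mul(Mul(-1, Rational(95, 7)), -2) = Mul(Rational(-95, 7), -2) = Rational(190, 7)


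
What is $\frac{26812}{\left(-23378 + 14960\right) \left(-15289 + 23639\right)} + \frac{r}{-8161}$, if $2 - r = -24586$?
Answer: $- \frac{432129177283}{143409784575} \approx -3.0132$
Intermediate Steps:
$r = 24588$ ($r = 2 - -24586 = 2 + 24586 = 24588$)
$\frac{26812}{\left(-23378 + 14960\right) \left(-15289 + 23639\right)} + \frac{r}{-8161} = \frac{26812}{\left(-23378 + 14960\right) \left(-15289 + 23639\right)} + \frac{24588}{-8161} = \frac{26812}{\left(-8418\right) 8350} + 24588 \left(- \frac{1}{8161}\right) = \frac{26812}{-70290300} - \frac{24588}{8161} = 26812 \left(- \frac{1}{70290300}\right) - \frac{24588}{8161} = - \frac{6703}{17572575} - \frac{24588}{8161} = - \frac{432129177283}{143409784575}$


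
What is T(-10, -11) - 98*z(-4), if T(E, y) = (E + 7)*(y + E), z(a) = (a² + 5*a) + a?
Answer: 847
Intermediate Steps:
z(a) = a² + 6*a
T(E, y) = (7 + E)*(E + y)
T(-10, -11) - 98*z(-4) = ((-10)² + 7*(-10) + 7*(-11) - 10*(-11)) - (-392)*(6 - 4) = (100 - 70 - 77 + 110) - (-392)*2 = 63 - 98*(-8) = 63 + 784 = 847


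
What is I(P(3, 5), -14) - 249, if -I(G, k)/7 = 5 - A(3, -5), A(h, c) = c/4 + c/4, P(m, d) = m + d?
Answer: -603/2 ≈ -301.50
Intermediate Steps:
P(m, d) = d + m
A(h, c) = c/2 (A(h, c) = c*(¼) + c*(¼) = c/4 + c/4 = c/2)
I(G, k) = -105/2 (I(G, k) = -7*(5 - (-5)/2) = -7*(5 - 1*(-5/2)) = -7*(5 + 5/2) = -7*15/2 = -105/2)
I(P(3, 5), -14) - 249 = -105/2 - 249 = -603/2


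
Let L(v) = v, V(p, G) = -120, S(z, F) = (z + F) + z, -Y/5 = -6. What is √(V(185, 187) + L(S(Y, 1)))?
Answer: I*√59 ≈ 7.6811*I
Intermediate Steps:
Y = 30 (Y = -5*(-6) = 30)
S(z, F) = F + 2*z (S(z, F) = (F + z) + z = F + 2*z)
√(V(185, 187) + L(S(Y, 1))) = √(-120 + (1 + 2*30)) = √(-120 + (1 + 60)) = √(-120 + 61) = √(-59) = I*√59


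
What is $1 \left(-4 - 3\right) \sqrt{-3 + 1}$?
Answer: $- 7 i \sqrt{2} \approx - 9.8995 i$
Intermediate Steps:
$1 \left(-4 - 3\right) \sqrt{-3 + 1} = 1 \left(- 7 \sqrt{-2}\right) = 1 \left(- 7 i \sqrt{2}\right) = - 7 i \sqrt{2}$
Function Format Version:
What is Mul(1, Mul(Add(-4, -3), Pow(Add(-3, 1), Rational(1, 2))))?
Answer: Mul(-7, I, Pow(2, Rational(1, 2))) ≈ Mul(-9.8995, I)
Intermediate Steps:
Mul(1, Mul(Add(-4, -3), Pow(Add(-3, 1), Rational(1, 2)))) = Mul(1, Mul(-7, Pow(-2, Rational(1, 2)))) = Mul(1, Mul(-7, Mul(I, Pow(2, Rational(1, 2))))) = Mul(1, Mul(-7, I, Pow(2, Rational(1, 2)))) = Mul(-7, I, Pow(2, Rational(1, 2)))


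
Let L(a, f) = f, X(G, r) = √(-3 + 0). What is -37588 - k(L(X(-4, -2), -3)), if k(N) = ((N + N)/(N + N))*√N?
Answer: -37588 - I*√3 ≈ -37588.0 - 1.732*I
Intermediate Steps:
X(G, r) = I*√3 (X(G, r) = √(-3) = I*√3)
k(N) = √N (k(N) = ((2*N)/((2*N)))*√N = ((2*N)*(1/(2*N)))*√N = 1*√N = √N)
-37588 - k(L(X(-4, -2), -3)) = -37588 - √(-3) = -37588 - I*√3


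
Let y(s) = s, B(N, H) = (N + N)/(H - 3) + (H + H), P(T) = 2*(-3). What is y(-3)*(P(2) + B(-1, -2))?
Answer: 144/5 ≈ 28.800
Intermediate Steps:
P(T) = -6
B(N, H) = 2*H + 2*N/(-3 + H) (B(N, H) = (2*N)/(-3 + H) + 2*H = 2*N/(-3 + H) + 2*H = 2*H + 2*N/(-3 + H))
y(-3)*(P(2) + B(-1, -2)) = -3*(-6 + 2*(-1 + (-2)² - 3*(-2))/(-3 - 2)) = -3*(-6 + 2*(-1 + 4 + 6)/(-5)) = -3*(-6 + 2*(-⅕)*9) = -3*(-6 - 18/5) = -3*(-48/5) = 144/5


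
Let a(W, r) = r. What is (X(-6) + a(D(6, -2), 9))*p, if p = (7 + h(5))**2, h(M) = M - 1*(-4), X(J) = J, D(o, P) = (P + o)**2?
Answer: 768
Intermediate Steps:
h(M) = 4 + M (h(M) = M + 4 = 4 + M)
p = 256 (p = (7 + (4 + 5))**2 = (7 + 9)**2 = 16**2 = 256)
(X(-6) + a(D(6, -2), 9))*p = (-6 + 9)*256 = 3*256 = 768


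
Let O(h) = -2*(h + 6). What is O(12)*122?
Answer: -4392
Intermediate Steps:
O(h) = -12 - 2*h (O(h) = -2*(6 + h) = -12 - 2*h)
O(12)*122 = (-12 - 2*12)*122 = (-12 - 24)*122 = -36*122 = -4392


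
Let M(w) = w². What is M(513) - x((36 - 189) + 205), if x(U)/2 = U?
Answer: 263065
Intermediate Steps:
x(U) = 2*U
M(513) - x((36 - 189) + 205) = 513² - 2*((36 - 189) + 205) = 263169 - 2*(-153 + 205) = 263169 - 2*52 = 263169 - 1*104 = 263169 - 104 = 263065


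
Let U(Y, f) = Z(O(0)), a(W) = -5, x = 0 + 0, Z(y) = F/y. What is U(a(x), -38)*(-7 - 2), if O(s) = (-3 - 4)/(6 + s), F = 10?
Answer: 540/7 ≈ 77.143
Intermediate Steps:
O(s) = -7/(6 + s)
Z(y) = 10/y
x = 0
U(Y, f) = -60/7 (U(Y, f) = 10/((-7/(6 + 0))) = 10/((-7/6)) = 10/((-7*1/6)) = 10/(-7/6) = 10*(-6/7) = -60/7)
U(a(x), -38)*(-7 - 2) = -60*(-7 - 2)/7 = -60/7*(-9) = 540/7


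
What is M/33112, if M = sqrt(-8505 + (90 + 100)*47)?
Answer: 5*sqrt(17)/33112 ≈ 0.00062260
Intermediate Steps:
M = 5*sqrt(17) (M = sqrt(-8505 + 190*47) = sqrt(-8505 + 8930) = sqrt(425) = 5*sqrt(17) ≈ 20.616)
M/33112 = (5*sqrt(17))/33112 = (5*sqrt(17))*(1/33112) = 5*sqrt(17)/33112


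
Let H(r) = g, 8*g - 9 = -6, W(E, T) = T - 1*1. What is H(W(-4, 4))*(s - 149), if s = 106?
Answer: -129/8 ≈ -16.125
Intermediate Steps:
W(E, T) = -1 + T (W(E, T) = T - 1 = -1 + T)
g = 3/8 (g = 9/8 + (1/8)*(-6) = 9/8 - 3/4 = 3/8 ≈ 0.37500)
H(r) = 3/8
H(W(-4, 4))*(s - 149) = 3*(106 - 149)/8 = (3/8)*(-43) = -129/8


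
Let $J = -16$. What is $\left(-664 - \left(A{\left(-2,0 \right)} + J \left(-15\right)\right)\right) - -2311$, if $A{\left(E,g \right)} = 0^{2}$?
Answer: $1407$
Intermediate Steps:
$A{\left(E,g \right)} = 0$
$\left(-664 - \left(A{\left(-2,0 \right)} + J \left(-15\right)\right)\right) - -2311 = \left(-664 - \left(0 - -240\right)\right) - -2311 = \left(-664 - \left(0 + 240\right)\right) + 2311 = \left(-664 - 240\right) + 2311 = -904 + 2311 = 1407$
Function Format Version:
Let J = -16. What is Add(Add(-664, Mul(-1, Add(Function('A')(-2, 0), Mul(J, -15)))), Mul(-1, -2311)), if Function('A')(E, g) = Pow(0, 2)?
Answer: 1407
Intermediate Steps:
Function('A')(E, g) = 0
Add(Add(-664, Mul(-1, Add(Function('A')(-2, 0), Mul(J, -15)))), Mul(-1, -2311)) = Add(Add(-664, Mul(-1, Add(0, Mul(-16, -15)))), Mul(-1, -2311)) = Add(Add(-664, Mul(-1, Add(0, 240))), 2311) = Add(Add(-664, Mul(-1, 240)), 2311) = Add(Add(-664, -240), 2311) = Add(-904, 2311) = 1407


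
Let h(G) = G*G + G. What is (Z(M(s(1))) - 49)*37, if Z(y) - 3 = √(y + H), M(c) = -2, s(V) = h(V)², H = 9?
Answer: -1702 + 37*√7 ≈ -1604.1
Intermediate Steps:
h(G) = G + G² (h(G) = G² + G = G + G²)
s(V) = V²*(1 + V)² (s(V) = (V*(1 + V))² = V²*(1 + V)²)
Z(y) = 3 + √(9 + y) (Z(y) = 3 + √(y + 9) = 3 + √(9 + y))
(Z(M(s(1))) - 49)*37 = ((3 + √(9 - 2)) - 49)*37 = ((3 + √7) - 49)*37 = (-46 + √7)*37 = -1702 + 37*√7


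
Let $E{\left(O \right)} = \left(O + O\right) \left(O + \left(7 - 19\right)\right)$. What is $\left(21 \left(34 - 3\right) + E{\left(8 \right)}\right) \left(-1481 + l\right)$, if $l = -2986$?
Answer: $-2622129$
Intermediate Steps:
$E{\left(O \right)} = 2 O \left(-12 + O\right)$ ($E{\left(O \right)} = 2 O \left(O + \left(7 - 19\right)\right) = 2 O \left(O - 12\right) = 2 O \left(-12 + O\right)$)
$\left(21 \left(34 - 3\right) + E{\left(8 \right)}\right) \left(-1481 + l\right) = \left(21 \left(34 - 3\right) + 2 \cdot 8 \left(-12 + 8\right)\right) \left(-1481 - 2986\right) = \left(21 \cdot 31 + 2 \cdot 8 \left(-4\right)\right) \left(-4467\right) = \left(651 - 64\right) \left(-4467\right) = 587 \left(-4467\right) = -2622129$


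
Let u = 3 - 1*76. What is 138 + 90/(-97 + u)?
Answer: 2337/17 ≈ 137.47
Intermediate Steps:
u = -73 (u = 3 - 76 = -73)
138 + 90/(-97 + u) = 138 + 90/(-97 - 73) = 138 + 90/(-170) = 138 - 1/170*90 = 138 - 9/17 = 2337/17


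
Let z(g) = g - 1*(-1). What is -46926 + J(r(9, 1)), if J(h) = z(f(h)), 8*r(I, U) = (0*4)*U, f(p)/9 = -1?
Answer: -46934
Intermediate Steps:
f(p) = -9 (f(p) = 9*(-1) = -9)
z(g) = 1 + g (z(g) = g + 1 = 1 + g)
r(I, U) = 0 (r(I, U) = ((0*4)*U)/8 = (0*U)/8 = (⅛)*0 = 0)
J(h) = -8 (J(h) = 1 - 9 = -8)
-46926 + J(r(9, 1)) = -46926 - 8 = -46934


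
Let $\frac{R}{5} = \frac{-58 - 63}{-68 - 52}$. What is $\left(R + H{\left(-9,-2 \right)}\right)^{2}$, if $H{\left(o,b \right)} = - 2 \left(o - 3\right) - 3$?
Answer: $\frac{390625}{576} \approx 678.17$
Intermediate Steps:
$R = \frac{121}{24}$ ($R = 5 \frac{-58 - 63}{-68 - 52} = 5 \left(- \frac{121}{-120}\right) = 5 \left(\left(-121\right) \left(- \frac{1}{120}\right)\right) = 5 \cdot \frac{121}{120} = \frac{121}{24} \approx 5.0417$)
$H{\left(o,b \right)} = 3 - 2 o$ ($H{\left(o,b \right)} = - 2 \left(o - 3\right) - 3 = - 2 \left(-3 + o\right) - 3 = \left(6 - 2 o\right) - 3 = 3 - 2 o$)
$\left(R + H{\left(-9,-2 \right)}\right)^{2} = \left(\frac{121}{24} + \left(3 - -18\right)\right)^{2} = \left(\frac{121}{24} + \left(3 + 18\right)\right)^{2} = \left(\frac{121}{24} + 21\right)^{2} = \left(\frac{625}{24}\right)^{2} = \frac{390625}{576}$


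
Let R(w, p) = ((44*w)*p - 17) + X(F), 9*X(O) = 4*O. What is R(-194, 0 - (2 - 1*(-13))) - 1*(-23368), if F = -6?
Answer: 454165/3 ≈ 1.5139e+5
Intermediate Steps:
X(O) = 4*O/9 (X(O) = (4*O)/9 = 4*O/9)
R(w, p) = -59/3 + 44*p*w (R(w, p) = ((44*w)*p - 17) + (4/9)*(-6) = (44*p*w - 17) - 8/3 = (-17 + 44*p*w) - 8/3 = -59/3 + 44*p*w)
R(-194, 0 - (2 - 1*(-13))) - 1*(-23368) = (-59/3 + 44*(0 - (2 - 1*(-13)))*(-194)) - 1*(-23368) = (-59/3 + 44*(0 - (2 + 13))*(-194)) + 23368 = (-59/3 + 44*(0 - 1*15)*(-194)) + 23368 = (-59/3 + 44*(0 - 15)*(-194)) + 23368 = (-59/3 + 44*(-15)*(-194)) + 23368 = (-59/3 + 128040) + 23368 = 384061/3 + 23368 = 454165/3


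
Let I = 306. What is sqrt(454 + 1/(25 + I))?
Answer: 5*sqrt(1989641)/331 ≈ 21.307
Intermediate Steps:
sqrt(454 + 1/(25 + I)) = sqrt(454 + 1/(25 + 306)) = sqrt(454 + 1/331) = sqrt(150275/331) = 5*sqrt(1989641)/331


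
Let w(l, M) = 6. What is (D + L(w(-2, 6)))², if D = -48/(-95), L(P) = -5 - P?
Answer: 994009/9025 ≈ 110.14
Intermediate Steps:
D = 48/95 (D = -48*(-1/95) = 48/95 ≈ 0.50526)
(D + L(w(-2, 6)))² = (48/95 + (-5 - 1*6))² = (48/95 + (-5 - 6))² = (48/95 - 11)² = (-997/95)² = 994009/9025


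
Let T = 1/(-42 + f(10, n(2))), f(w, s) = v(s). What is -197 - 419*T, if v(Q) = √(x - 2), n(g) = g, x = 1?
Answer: -330107/1765 + 419*I/1765 ≈ -187.03 + 0.23739*I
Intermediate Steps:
v(Q) = I (v(Q) = √(1 - 2) = √(-1) = I)
f(w, s) = I
T = (-42 - I)/1765 (T = 1/(-42 + I) = (-42 - I)/1765 ≈ -0.023796 - 0.00056657*I)
-197 - 419*T = -197 - 419*(-42/1765 - I/1765) = -197 + (17598/1765 + 419*I/1765) = -330107/1765 + 419*I/1765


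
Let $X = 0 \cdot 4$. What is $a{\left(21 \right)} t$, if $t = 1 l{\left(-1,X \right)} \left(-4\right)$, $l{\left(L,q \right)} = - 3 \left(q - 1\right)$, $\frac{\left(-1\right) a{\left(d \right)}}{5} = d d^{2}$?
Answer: $555660$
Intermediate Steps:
$a{\left(d \right)} = - 5 d^{3}$ ($a{\left(d \right)} = - 5 d d^{2} = - 5 d^{3}$)
$X = 0$
$l{\left(L,q \right)} = 3 - 3 q$ ($l{\left(L,q \right)} = - 3 \left(-1 + q\right) = 3 - 3 q$)
$t = -12$ ($t = 1 \left(3 - 0\right) \left(-4\right) = 1 \left(3 + 0\right) \left(-4\right) = 1 \cdot 3 \left(-4\right) = 3 \left(-4\right) = -12$)
$a{\left(21 \right)} t = - 5 \cdot 21^{3} \left(-12\right) = \left(-5\right) 9261 \left(-12\right) = \left(-46305\right) \left(-12\right) = 555660$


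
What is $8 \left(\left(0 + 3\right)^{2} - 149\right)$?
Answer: $-1120$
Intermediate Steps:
$8 \left(\left(0 + 3\right)^{2} - 149\right) = 8 \left(3^{2} - 149\right) = 8 \left(9 - 149\right) = 8 \left(-140\right) = -1120$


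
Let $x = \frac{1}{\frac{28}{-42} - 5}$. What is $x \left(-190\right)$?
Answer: $\frac{570}{17} \approx 33.529$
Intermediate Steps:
$x = - \frac{3}{17}$ ($x = \frac{1}{28 \left(- \frac{1}{42}\right) - 5} = \frac{1}{- \frac{2}{3} - 5} = \frac{1}{- \frac{17}{3}} = - \frac{3}{17} \approx -0.17647$)
$x \left(-190\right) = \left(- \frac{3}{17}\right) \left(-190\right) = \frac{570}{17}$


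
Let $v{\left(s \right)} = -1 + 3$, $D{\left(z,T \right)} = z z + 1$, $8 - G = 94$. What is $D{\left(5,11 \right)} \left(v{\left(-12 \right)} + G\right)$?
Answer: $-2184$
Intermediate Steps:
$G = -86$ ($G = 8 - 94 = -86$)
$D{\left(z,T \right)} = 1 + z^{2}$ ($D{\left(z,T \right)} = z^{2} + 1 = 1 + z^{2}$)
$v{\left(s \right)} = 2$
$D{\left(5,11 \right)} \left(v{\left(-12 \right)} + G\right) = \left(1 + 5^{2}\right) \left(2 - 86\right) = \left(1 + 25\right) \left(-84\right) = 26 \left(-84\right) = -2184$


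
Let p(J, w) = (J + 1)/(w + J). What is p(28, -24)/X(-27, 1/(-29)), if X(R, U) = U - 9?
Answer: -841/1048 ≈ -0.80248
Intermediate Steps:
p(J, w) = (1 + J)/(J + w)
X(R, U) = -9 + U
p(28, -24)/X(-27, 1/(-29)) = ((1 + 28)/(28 - 24))/(-9 + 1/(-29)) = (29/4)/(-9 - 1/29) = ((¼)*29)/(-262/29) = (29/4)*(-29/262) = -841/1048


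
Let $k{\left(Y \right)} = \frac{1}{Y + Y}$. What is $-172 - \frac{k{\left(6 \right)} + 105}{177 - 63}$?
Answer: $- \frac{236557}{1368} \approx -172.92$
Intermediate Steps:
$k{\left(Y \right)} = \frac{1}{2 Y}$
$-172 - \frac{k{\left(6 \right)} + 105}{177 - 63} = -172 - \frac{\frac{1}{2 \cdot 6} + 105}{177 - 63} = -172 - \frac{\frac{1}{2} \cdot \frac{1}{6} + 105}{177 - 63} = -172 - \frac{\frac{1}{12} + 105}{114} = -172 - \frac{1261}{12} \cdot \frac{1}{114} = -172 - \frac{1261}{1368} = - \frac{236557}{1368}$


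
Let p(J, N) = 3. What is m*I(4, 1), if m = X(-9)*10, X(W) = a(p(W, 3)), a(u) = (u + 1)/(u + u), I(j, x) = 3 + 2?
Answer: 100/3 ≈ 33.333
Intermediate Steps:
I(j, x) = 5
a(u) = (1 + u)/(2*u) (a(u) = (1 + u)/((2*u)) = (1 + u)*(1/(2*u)) = (1 + u)/(2*u))
X(W) = ⅔ (X(W) = (½)*(1 + 3)/3 = (½)*(⅓)*4 = ⅔)
m = 20/3 (m = (⅔)*10 = 20/3 ≈ 6.6667)
m*I(4, 1) = (20/3)*5 = 100/3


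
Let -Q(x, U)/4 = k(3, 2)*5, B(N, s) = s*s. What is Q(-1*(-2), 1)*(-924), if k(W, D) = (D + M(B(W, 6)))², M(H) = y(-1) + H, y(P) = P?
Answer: 25299120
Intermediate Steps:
B(N, s) = s²
M(H) = -1 + H
k(W, D) = (35 + D)² (k(W, D) = (D + (-1 + 6²))² = (D + (-1 + 36))² = (D + 35)² = (35 + D)²)
Q(x, U) = -27380 (Q(x, U) = -4*(35 + 2)²*5 = -4*37²*5 = -5476*5 = -4*6845 = -27380)
Q(-1*(-2), 1)*(-924) = -27380*(-924) = 25299120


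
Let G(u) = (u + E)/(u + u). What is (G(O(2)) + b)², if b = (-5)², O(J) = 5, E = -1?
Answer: 16129/25 ≈ 645.16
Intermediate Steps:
G(u) = (-1 + u)/(2*u) (G(u) = (u - 1)/(u + u) = (-1 + u)/((2*u)) = (-1 + u)*(1/(2*u)) = (-1 + u)/(2*u))
b = 25
(G(O(2)) + b)² = ((½)*(-1 + 5)/5 + 25)² = ((½)*(⅕)*4 + 25)² = (⅖ + 25)² = (127/5)² = 16129/25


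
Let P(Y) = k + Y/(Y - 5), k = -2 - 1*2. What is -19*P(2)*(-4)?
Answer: -1064/3 ≈ -354.67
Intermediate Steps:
k = -4 (k = -2 - 2 = -4)
P(Y) = -4 + Y/(-5 + Y) (P(Y) = -4 + Y/(Y - 5) = -4 + Y/(-5 + Y))
-19*P(2)*(-4) = -19*(20 - 3*2)/(-5 + 2)*(-4) = -19*(20 - 6)/(-3)*(-4) = -(-19)*14/3*(-4) = -19*(-14/3)*(-4) = (266/3)*(-4) = -1064/3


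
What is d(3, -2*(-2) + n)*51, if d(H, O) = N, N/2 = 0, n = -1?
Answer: 0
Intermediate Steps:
N = 0 (N = 2*0 = 0)
d(H, O) = 0
d(3, -2*(-2) + n)*51 = 0*51 = 0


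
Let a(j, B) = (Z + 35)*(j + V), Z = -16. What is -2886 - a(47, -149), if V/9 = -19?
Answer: -530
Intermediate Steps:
V = -171 (V = 9*(-19) = -171)
a(j, B) = -3249 + 19*j (a(j, B) = (-16 + 35)*(j - 171) = 19*(-171 + j) = -3249 + 19*j)
-2886 - a(47, -149) = -2886 - (-3249 + 19*47) = -2886 - (-3249 + 893) = -2886 - 1*(-2356) = -2886 + 2356 = -530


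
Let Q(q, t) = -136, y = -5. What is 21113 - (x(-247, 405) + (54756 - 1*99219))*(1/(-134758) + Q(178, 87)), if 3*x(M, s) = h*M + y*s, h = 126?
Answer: -507264109457/67379 ≈ -7.5285e+6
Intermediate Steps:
x(M, s) = 42*M - 5*s/3 (x(M, s) = (126*M - 5*s)/3 = (-5*s + 126*M)/3 = 42*M - 5*s/3)
21113 - (x(-247, 405) + (54756 - 1*99219))*(1/(-134758) + Q(178, 87)) = 21113 - ((42*(-247) - 5/3*405) + (54756 - 1*99219))*(1/(-134758) - 136) = 21113 - ((-10374 - 675) + (54756 - 99219))*(-1/134758 - 136) = 21113 - (-11049 - 44463)*(-18327089)/134758 = 21113 - (-55512)*(-18327089)/134758 = 21113 - 1*508686682284/67379 = 21113 - 508686682284/67379 = -507264109457/67379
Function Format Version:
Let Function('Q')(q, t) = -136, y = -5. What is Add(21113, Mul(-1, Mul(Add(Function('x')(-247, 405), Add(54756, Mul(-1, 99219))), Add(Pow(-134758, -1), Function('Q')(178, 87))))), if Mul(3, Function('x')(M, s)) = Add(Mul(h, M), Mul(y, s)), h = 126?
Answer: Rational(-507264109457, 67379) ≈ -7.5285e+6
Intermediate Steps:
Function('x')(M, s) = Add(Mul(42, M), Mul(Rational(-5, 3), s)) (Function('x')(M, s) = Mul(Rational(1, 3), Add(Mul(126, M), Mul(-5, s))) = Mul(Rational(1, 3), Add(Mul(-5, s), Mul(126, M))) = Add(Mul(42, M), Mul(Rational(-5, 3), s)))
Add(21113, Mul(-1, Mul(Add(Function('x')(-247, 405), Add(54756, Mul(-1, 99219))), Add(Pow(-134758, -1), Function('Q')(178, 87))))) = Add(21113, Mul(-1, Mul(Add(Add(Mul(42, -247), Mul(Rational(-5, 3), 405)), Add(54756, Mul(-1, 99219))), Add(Pow(-134758, -1), -136)))) = Add(21113, Mul(-1, Mul(Add(Add(-10374, -675), Add(54756, -99219)), Add(Rational(-1, 134758), -136)))) = Add(21113, Mul(-1, Mul(Add(-11049, -44463), Rational(-18327089, 134758)))) = Add(21113, Mul(-1, Mul(-55512, Rational(-18327089, 134758)))) = Add(21113, Mul(-1, Rational(508686682284, 67379))) = Add(21113, Rational(-508686682284, 67379)) = Rational(-507264109457, 67379)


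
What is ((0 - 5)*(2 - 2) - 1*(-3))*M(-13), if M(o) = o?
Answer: -39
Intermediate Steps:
((0 - 5)*(2 - 2) - 1*(-3))*M(-13) = ((0 - 5)*(2 - 2) - 1*(-3))*(-13) = (-5*0 + 3)*(-13) = (0 + 3)*(-13) = 3*(-13) = -39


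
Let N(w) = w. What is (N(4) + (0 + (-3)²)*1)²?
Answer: 169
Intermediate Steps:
(N(4) + (0 + (-3)²)*1)² = (4 + (0 + (-3)²)*1)² = (4 + (0 + 9)*1)² = (4 + 9*1)² = (4 + 9)² = 13² = 169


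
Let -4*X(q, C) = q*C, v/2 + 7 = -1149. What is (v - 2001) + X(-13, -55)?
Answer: -17967/4 ≈ -4491.8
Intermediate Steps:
v = -2312 (v = -14 + 2*(-1149) = -14 - 2298 = -2312)
X(q, C) = -C*q/4 (X(q, C) = -q*C/4 = -C*q/4)
(v - 2001) + X(-13, -55) = (-2312 - 2001) - ¼*(-55)*(-13) = -4313 - 715/4 = -17967/4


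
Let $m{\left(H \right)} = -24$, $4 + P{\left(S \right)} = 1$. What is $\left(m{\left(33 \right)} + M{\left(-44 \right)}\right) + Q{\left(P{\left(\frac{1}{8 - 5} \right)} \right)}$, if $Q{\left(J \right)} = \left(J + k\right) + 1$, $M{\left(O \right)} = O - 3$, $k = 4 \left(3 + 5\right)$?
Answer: $-41$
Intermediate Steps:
$P{\left(S \right)} = -3$ ($P{\left(S \right)} = -4 + 1 = -3$)
$k = 32$ ($k = 4 \cdot 8 = 32$)
$M{\left(O \right)} = -3 + O$ ($M{\left(O \right)} = O - 3 = -3 + O$)
$Q{\left(J \right)} = 33 + J$ ($Q{\left(J \right)} = \left(J + 32\right) + 1 = \left(32 + J\right) + 1 = 33 + J$)
$\left(m{\left(33 \right)} + M{\left(-44 \right)}\right) + Q{\left(P{\left(\frac{1}{8 - 5} \right)} \right)} = \left(-24 - 47\right) + \left(33 - 3\right) = \left(-24 - 47\right) + 30 = -71 + 30 = -41$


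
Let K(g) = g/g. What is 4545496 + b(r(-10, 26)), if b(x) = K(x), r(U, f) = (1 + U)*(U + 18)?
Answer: 4545497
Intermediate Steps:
K(g) = 1
r(U, f) = (1 + U)*(18 + U)
b(x) = 1
4545496 + b(r(-10, 26)) = 4545496 + 1 = 4545497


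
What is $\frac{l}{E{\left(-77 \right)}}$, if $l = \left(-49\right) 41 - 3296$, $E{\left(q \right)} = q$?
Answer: $\frac{5305}{77} \approx 68.896$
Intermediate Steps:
$l = -5305$ ($l = -2009 - 3296 = -5305$)
$\frac{l}{E{\left(-77 \right)}} = - \frac{5305}{-77} = \left(-5305\right) \left(- \frac{1}{77}\right) = \frac{5305}{77}$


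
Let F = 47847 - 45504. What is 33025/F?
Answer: 33025/2343 ≈ 14.095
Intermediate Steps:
F = 2343
33025/F = 33025/2343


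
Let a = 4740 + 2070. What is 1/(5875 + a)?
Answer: 1/12685 ≈ 7.8833e-5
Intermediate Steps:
a = 6810
1/(5875 + a) = 1/(5875 + 6810) = 1/12685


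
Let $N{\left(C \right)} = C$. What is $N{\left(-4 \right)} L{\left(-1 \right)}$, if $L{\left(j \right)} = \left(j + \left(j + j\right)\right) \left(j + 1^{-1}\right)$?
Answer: $0$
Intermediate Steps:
$L{\left(j \right)} = 3 j \left(1 + j\right)$ ($L{\left(j \right)} = \left(j + 2 j\right) \left(j + 1\right) = 3 j \left(1 + j\right)$)
$N{\left(-4 \right)} L{\left(-1 \right)} = - 4 \cdot 3 \left(-1\right) \left(1 - 1\right) = - 4 \cdot 3 \left(-1\right) 0 = \left(-4\right) 0 = 0$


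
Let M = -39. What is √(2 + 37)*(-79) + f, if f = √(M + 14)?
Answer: -79*√39 + 5*I ≈ -493.35 + 5.0*I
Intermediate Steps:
f = 5*I (f = √(-39 + 14) = √(-25) = 5*I ≈ 5.0*I)
√(2 + 37)*(-79) + f = √(2 + 37)*(-79) + 5*I = √39*(-79) + 5*I = -79*√39 + 5*I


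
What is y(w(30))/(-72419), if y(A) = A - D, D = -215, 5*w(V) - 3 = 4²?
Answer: -1094/362095 ≈ -0.0030213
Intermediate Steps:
w(V) = 19/5 (w(V) = ⅗ + (⅕)*4² = ⅗ + (⅕)*16 = ⅗ + 16/5 = 19/5)
y(A) = 215 + A (y(A) = A - 1*(-215) = A + 215 = 215 + A)
y(w(30))/(-72419) = (215 + 19/5)/(-72419) = (1094/5)*(-1/72419) = -1094/362095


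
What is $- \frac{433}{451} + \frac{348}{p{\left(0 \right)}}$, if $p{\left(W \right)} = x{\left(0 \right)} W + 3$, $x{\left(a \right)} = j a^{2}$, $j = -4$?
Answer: $\frac{51883}{451} \approx 115.04$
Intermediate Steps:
$x{\left(a \right)} = - 4 a^{2}$
$p{\left(W \right)} = 3$ ($p{\left(W \right)} = - 4 \cdot 0^{2} W + 3 = \left(-4\right) 0 W + 3 = 0 W + 3 = 0 + 3 = 3$)
$- \frac{433}{451} + \frac{348}{p{\left(0 \right)}} = - \frac{433}{451} + \frac{348}{3} = \left(-433\right) \frac{1}{451} + 348 \cdot \frac{1}{3} = - \frac{433}{451} + 116 = \frac{51883}{451}$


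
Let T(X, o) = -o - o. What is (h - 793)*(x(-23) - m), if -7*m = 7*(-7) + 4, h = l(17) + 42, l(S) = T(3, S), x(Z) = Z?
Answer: 161710/7 ≈ 23101.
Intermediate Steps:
T(X, o) = -2*o
l(S) = -2*S
h = 8 (h = -2*17 + 42 = -34 + 42 = 8)
m = 45/7 (m = -(7*(-7) + 4)/7 = -(-49 + 4)/7 = -1/7*(-45) = 45/7 ≈ 6.4286)
(h - 793)*(x(-23) - m) = (8 - 793)*(-23 - 1*45/7) = -785*(-23 - 45/7) = -785*(-206/7) = 161710/7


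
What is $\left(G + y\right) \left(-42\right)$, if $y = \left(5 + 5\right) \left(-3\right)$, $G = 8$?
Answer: $924$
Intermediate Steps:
$y = -30$ ($y = 10 \left(-3\right) = -30$)
$\left(G + y\right) \left(-42\right) = \left(8 - 30\right) \left(-42\right) = \left(-22\right) \left(-42\right) = 924$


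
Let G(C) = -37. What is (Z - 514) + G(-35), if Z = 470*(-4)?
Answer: -2431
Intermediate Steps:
Z = -1880
(Z - 514) + G(-35) = (-1880 - 514) - 37 = -2394 - 37 = -2431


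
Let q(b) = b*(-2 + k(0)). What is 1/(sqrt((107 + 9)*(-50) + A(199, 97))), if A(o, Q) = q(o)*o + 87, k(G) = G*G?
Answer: -I*sqrt(9435)/28305 ≈ -0.0034317*I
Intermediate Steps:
k(G) = G**2
q(b) = -2*b (q(b) = b*(-2 + 0**2) = b*(-2 + 0) = b*(-2) = -2*b)
A(o, Q) = 87 - 2*o**2 (A(o, Q) = (-2*o)*o + 87 = -2*o**2 + 87 = 87 - 2*o**2)
1/(sqrt((107 + 9)*(-50) + A(199, 97))) = 1/(sqrt((107 + 9)*(-50) + (87 - 2*199**2))) = 1/(sqrt(116*(-50) + (87 - 2*39601))) = 1/(sqrt(-5800 + (87 - 79202))) = 1/(sqrt(-5800 - 79115)) = 1/(sqrt(-84915)) = 1/(3*I*sqrt(9435)) = -I*sqrt(9435)/28305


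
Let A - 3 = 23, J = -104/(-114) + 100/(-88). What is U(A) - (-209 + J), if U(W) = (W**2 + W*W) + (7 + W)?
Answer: 1999157/1254 ≈ 1594.2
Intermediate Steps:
J = -281/1254 (J = -104*(-1/114) + 100*(-1/88) = 52/57 - 25/22 = -281/1254 ≈ -0.22408)
A = 26 (A = 3 + 23 = 26)
U(W) = 7 + W + 2*W**2 (U(W) = (W**2 + W**2) + (7 + W) = 2*W**2 + (7 + W) = 7 + W + 2*W**2)
U(A) - (-209 + J) = (7 + 26 + 2*26**2) - (-209 - 281/1254) = (7 + 26 + 2*676) - 1*(-262367/1254) = (7 + 26 + 1352) + 262367/1254 = 1385 + 262367/1254 = 1999157/1254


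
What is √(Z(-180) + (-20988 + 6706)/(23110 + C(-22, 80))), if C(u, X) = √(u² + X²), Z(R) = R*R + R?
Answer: √(372294959 + 32220*√1721)/√(11555 + √1721) ≈ 179.50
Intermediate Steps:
Z(R) = R + R² (Z(R) = R² + R = R + R²)
C(u, X) = √(X² + u²)
√(Z(-180) + (-20988 + 6706)/(23110 + C(-22, 80))) = √(-180*(1 - 180) + (-20988 + 6706)/(23110 + √(80² + (-22)²))) = √(-180*(-179) - 14282/(23110 + √(6400 + 484))) = √(32220 - 14282/(23110 + √6884)) = √(32220 - 14282/(23110 + 2*√1721))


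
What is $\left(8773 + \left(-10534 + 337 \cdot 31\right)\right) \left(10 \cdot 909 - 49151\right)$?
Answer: $-347969846$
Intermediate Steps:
$\left(8773 + \left(-10534 + 337 \cdot 31\right)\right) \left(10 \cdot 909 - 49151\right) = \left(8773 + \left(-10534 + 10447\right)\right) \left(9090 - 49151\right) = \left(8773 - 87\right) \left(-40061\right) = 8686 \left(-40061\right) = -347969846$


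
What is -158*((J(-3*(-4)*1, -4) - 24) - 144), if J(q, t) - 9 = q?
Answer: 23226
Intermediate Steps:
J(q, t) = 9 + q
-158*((J(-3*(-4)*1, -4) - 24) - 144) = -158*(((9 - 3*(-4)*1) - 24) - 144) = -158*(((9 + 12*1) - 24) - 144) = -158*(((9 + 12) - 24) - 144) = -158*((21 - 24) - 144) = -158*(-3 - 144) = -158*(-147) = 23226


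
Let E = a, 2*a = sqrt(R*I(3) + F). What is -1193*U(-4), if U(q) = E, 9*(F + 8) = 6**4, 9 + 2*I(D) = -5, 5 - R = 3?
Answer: -1193*sqrt(122)/2 ≈ -6588.6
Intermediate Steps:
R = 2 (R = 5 - 1*3 = 5 - 3 = 2)
I(D) = -7 (I(D) = -9/2 + (1/2)*(-5) = -9/2 - 5/2 = -7)
F = 136 (F = -8 + (1/9)*6**4 = -8 + (1/9)*1296 = -8 + 144 = 136)
a = sqrt(122)/2 (a = sqrt(2*(-7) + 136)/2 = sqrt(-14 + 136)/2 = sqrt(122)/2 ≈ 5.5227)
E = sqrt(122)/2 ≈ 5.5227
U(q) = sqrt(122)/2
-1193*U(-4) = -1193*sqrt(122)/2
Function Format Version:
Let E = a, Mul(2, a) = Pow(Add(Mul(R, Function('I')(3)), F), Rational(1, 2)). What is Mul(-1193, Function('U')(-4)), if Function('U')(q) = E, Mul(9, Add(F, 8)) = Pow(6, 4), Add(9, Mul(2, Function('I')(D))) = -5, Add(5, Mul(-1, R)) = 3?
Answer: Mul(Rational(-1193, 2), Pow(122, Rational(1, 2))) ≈ -6588.6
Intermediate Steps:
R = 2 (R = Add(5, Mul(-1, 3)) = Add(5, -3) = 2)
Function('I')(D) = -7 (Function('I')(D) = Add(Rational(-9, 2), Mul(Rational(1, 2), -5)) = Add(Rational(-9, 2), Rational(-5, 2)) = -7)
F = 136 (F = Add(-8, Mul(Rational(1, 9), Pow(6, 4))) = Add(-8, Mul(Rational(1, 9), 1296)) = Add(-8, 144) = 136)
a = Mul(Rational(1, 2), Pow(122, Rational(1, 2))) (a = Mul(Rational(1, 2), Pow(Add(Mul(2, -7), 136), Rational(1, 2))) = Mul(Rational(1, 2), Pow(Add(-14, 136), Rational(1, 2))) = Mul(Rational(1, 2), Pow(122, Rational(1, 2))) ≈ 5.5227)
E = Mul(Rational(1, 2), Pow(122, Rational(1, 2))) ≈ 5.5227
Function('U')(q) = Mul(Rational(1, 2), Pow(122, Rational(1, 2)))
Mul(-1193, Function('U')(-4)) = Mul(-1193, Mul(Rational(1, 2), Pow(122, Rational(1, 2)))) = Mul(Rational(-1193, 2), Pow(122, Rational(1, 2)))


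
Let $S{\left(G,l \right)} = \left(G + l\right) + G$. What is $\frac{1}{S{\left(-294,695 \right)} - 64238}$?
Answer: $- \frac{1}{64131} \approx -1.5593 \cdot 10^{-5}$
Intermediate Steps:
$S{\left(G,l \right)} = l + 2 G$
$\frac{1}{S{\left(-294,695 \right)} - 64238} = \frac{1}{\left(695 + 2 \left(-294\right)\right) - 64238} = \frac{1}{\left(695 - 588\right) - 64238} = \frac{1}{107 - 64238} = \frac{1}{-64131} = - \frac{1}{64131}$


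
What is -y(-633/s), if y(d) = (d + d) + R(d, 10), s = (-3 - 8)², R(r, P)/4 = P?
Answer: -3574/121 ≈ -29.537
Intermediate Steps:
R(r, P) = 4*P
s = 121 (s = (-11)² = 121)
y(d) = 40 + 2*d (y(d) = (d + d) + 4*10 = 2*d + 40 = 40 + 2*d)
-y(-633/s) = -(40 + 2*(-633/121)) = -(40 - 1266/121) = -1*3574/121 = -3574/121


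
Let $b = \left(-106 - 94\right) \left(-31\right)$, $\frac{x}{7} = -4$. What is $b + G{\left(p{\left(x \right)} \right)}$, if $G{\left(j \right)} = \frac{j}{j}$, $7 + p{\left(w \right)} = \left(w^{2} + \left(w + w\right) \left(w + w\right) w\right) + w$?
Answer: $6201$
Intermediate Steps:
$x = -28$ ($x = 7 \left(-4\right) = -28$)
$b = 6200$ ($b = \left(-200\right) \left(-31\right) = 6200$)
$p{\left(w \right)} = -7 + w + w^{2} + 4 w^{3}$ ($p{\left(w \right)} = -7 + \left(\left(w^{2} + \left(w + w\right) \left(w + w\right) w\right) + w\right) = -7 + \left(\left(w^{2} + 2 w 2 w w\right) + w\right) = -7 + \left(\left(w^{2} + 4 w^{2} w\right) + w\right) = -7 + \left(\left(w^{2} + 4 w^{3}\right) + w\right) = -7 + \left(w + w^{2} + 4 w^{3}\right) = -7 + w + w^{2} + 4 w^{3}$)
$G{\left(j \right)} = 1$
$b + G{\left(p{\left(x \right)} \right)} = 6200 + 1 = 6201$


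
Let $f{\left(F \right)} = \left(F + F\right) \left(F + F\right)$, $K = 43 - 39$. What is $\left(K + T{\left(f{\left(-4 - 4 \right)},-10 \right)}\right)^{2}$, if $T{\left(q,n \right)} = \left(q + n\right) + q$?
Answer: $256036$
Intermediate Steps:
$K = 4$
$f{\left(F \right)} = 4 F^{2}$ ($f{\left(F \right)} = 2 F 2 F = 4 F^{2}$)
$T{\left(q,n \right)} = n + 2 q$ ($T{\left(q,n \right)} = \left(n + q\right) + q = n + 2 q$)
$\left(K + T{\left(f{\left(-4 - 4 \right)},-10 \right)}\right)^{2} = \left(4 - \left(10 - 2 \cdot 4 \left(-4 - 4\right)^{2}\right)\right)^{2} = \left(4 - \left(10 - 2 \cdot 4 \left(-8\right)^{2}\right)\right)^{2} = \left(4 - \left(10 - 2 \cdot 4 \cdot 64\right)\right)^{2} = \left(4 + \left(-10 + 2 \cdot 256\right)\right)^{2} = \left(4 + \left(-10 + 512\right)\right)^{2} = \left(4 + 502\right)^{2} = 506^{2} = 256036$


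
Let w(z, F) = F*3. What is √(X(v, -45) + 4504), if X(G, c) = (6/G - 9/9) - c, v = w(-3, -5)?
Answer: √113690/5 ≈ 67.436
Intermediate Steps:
w(z, F) = 3*F
v = -15 (v = 3*(-5) = -15)
X(G, c) = -1 - c + 6/G (X(G, c) = (6/G - 9*⅑) - c = (6/G - 1) - c = (-1 + 6/G) - c = -1 - c + 6/G)
√(X(v, -45) + 4504) = √((-1 - 1*(-45) + 6/(-15)) + 4504) = √((-1 + 45 + 6*(-1/15)) + 4504) = √((-1 + 45 - ⅖) + 4504) = √(218/5 + 4504) = √(22738/5) = √113690/5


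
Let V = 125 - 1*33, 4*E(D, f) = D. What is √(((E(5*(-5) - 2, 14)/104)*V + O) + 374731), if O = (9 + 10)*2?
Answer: 3*√112595470/52 ≈ 612.18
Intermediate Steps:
E(D, f) = D/4
V = 92 (V = 125 - 33 = 92)
O = 38 (O = 19*2 = 38)
√(((E(5*(-5) - 2, 14)/104)*V + O) + 374731) = √(((((5*(-5) - 2)/4)/104)*92 + 38) + 374731) = √(((((-25 - 2)/4)*(1/104))*92 + 38) + 374731) = √(((((¼)*(-27))*(1/104))*92 + 38) + 374731) = √((-27/4*1/104*92 + 38) + 374731) = √((-27/416*92 + 38) + 374731) = √((-621/104 + 38) + 374731) = √(3331/104 + 374731) = √(38975355/104) = 3*√112595470/52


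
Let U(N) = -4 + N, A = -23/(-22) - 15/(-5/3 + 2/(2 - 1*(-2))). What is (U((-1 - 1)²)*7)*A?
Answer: 0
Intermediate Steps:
A = 2141/154 (A = -23*(-1/22) - 15/(-5*⅓ + 2/(2 + 2)) = 23/22 - 15/(-5/3 + 2/4) = 23/22 - 15/(-5/3 + 2*(¼)) = 23/22 - 15/(-5/3 + ½) = 23/22 - 15/(-7/6) = 23/22 - 15*(-6/7) = 23/22 + 90/7 = 2141/154 ≈ 13.903)
(U((-1 - 1)²)*7)*A = ((-4 + (-1 - 1)²)*7)*(2141/154) = ((-4 + (-2)²)*7)*(2141/154) = ((-4 + 4)*7)*(2141/154) = (0*7)*(2141/154) = 0*(2141/154) = 0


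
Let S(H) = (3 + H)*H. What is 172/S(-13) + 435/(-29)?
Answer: -889/65 ≈ -13.677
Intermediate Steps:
S(H) = H*(3 + H)
172/S(-13) + 435/(-29) = 172/((-13*(3 - 13))) + 435/(-29) = 172/((-13*(-10))) + 435*(-1/29) = 172/130 - 15 = 172*(1/130) - 15 = 86/65 - 15 = -889/65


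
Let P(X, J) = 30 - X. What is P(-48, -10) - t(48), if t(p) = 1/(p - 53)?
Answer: 391/5 ≈ 78.200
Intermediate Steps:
t(p) = 1/(-53 + p)
P(-48, -10) - t(48) = (30 - 1*(-48)) - 1/(-53 + 48) = (30 + 48) - 1/(-5) = 78 - 1*(-1/5) = 78 + 1/5 = 391/5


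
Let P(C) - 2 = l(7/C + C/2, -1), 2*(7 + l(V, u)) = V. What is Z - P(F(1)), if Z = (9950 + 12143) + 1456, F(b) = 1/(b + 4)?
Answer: 470729/20 ≈ 23536.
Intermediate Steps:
l(V, u) = -7 + V/2
F(b) = 1/(4 + b)
Z = 23549 (Z = 22093 + 1456 = 23549)
P(C) = -5 + C/4 + 7/(2*C) (P(C) = 2 + (-7 + (7/C + C/2)/2) = 2 + (-7 + (C/2 + 7/C)/2) = 2 + (-7 + (C/4 + 7/(2*C))) = 2 + (-7 + C/4 + 7/(2*C)) = -5 + C/4 + 7/(2*C))
Z - P(F(1)) = 23549 - (-5 + 1/(4*(4 + 1)) + 7/(2*(1/(4 + 1)))) = 23549 - (-5 + (1/4)/5 + 7/(2*(1/5))) = 23549 - (-5 + (1/4)*(1/5) + 7/(2*(1/5))) = 23549 - (-5 + 1/20 + (7/2)*5) = 23549 - (-5 + 1/20 + 35/2) = 23549 - 1*251/20 = 23549 - 251/20 = 470729/20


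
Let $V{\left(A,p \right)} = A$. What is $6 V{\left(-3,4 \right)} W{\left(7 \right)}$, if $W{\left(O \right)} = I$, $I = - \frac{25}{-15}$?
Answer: $-30$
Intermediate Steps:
$I = \frac{5}{3}$ ($I = \left(-25\right) \left(- \frac{1}{15}\right) = \frac{5}{3} \approx 1.6667$)
$W{\left(O \right)} = \frac{5}{3}$
$6 V{\left(-3,4 \right)} W{\left(7 \right)} = 6 \left(-3\right) \frac{5}{3} = \left(-18\right) \frac{5}{3} = -30$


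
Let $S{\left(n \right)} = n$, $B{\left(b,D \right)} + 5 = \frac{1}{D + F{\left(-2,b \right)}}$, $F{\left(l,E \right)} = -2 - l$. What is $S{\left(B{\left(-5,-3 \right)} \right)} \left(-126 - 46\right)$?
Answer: $\frac{2752}{3} \approx 917.33$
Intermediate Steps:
$B{\left(b,D \right)} = -5 + \frac{1}{D}$ ($B{\left(b,D \right)} = -5 + \frac{1}{D - 0} = -5 + \frac{1}{D + \left(-2 + 2\right)} = -5 + \frac{1}{D + 0} = -5 + \frac{1}{D}$)
$S{\left(B{\left(-5,-3 \right)} \right)} \left(-126 - 46\right) = \left(-5 + \frac{1}{-3}\right) \left(-126 - 46\right) = \left(-5 - \frac{1}{3}\right) \left(-172\right) = \left(- \frac{16}{3}\right) \left(-172\right) = \frac{2752}{3}$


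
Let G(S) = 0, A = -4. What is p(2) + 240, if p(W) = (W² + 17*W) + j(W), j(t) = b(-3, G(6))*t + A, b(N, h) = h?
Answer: 274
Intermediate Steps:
j(t) = -4 (j(t) = 0*t - 4 = 0 - 4 = -4)
p(W) = -4 + W² + 17*W (p(W) = (W² + 17*W) - 4 = -4 + W² + 17*W)
p(2) + 240 = (-4 + 2² + 17*2) + 240 = (-4 + 4 + 34) + 240 = 34 + 240 = 274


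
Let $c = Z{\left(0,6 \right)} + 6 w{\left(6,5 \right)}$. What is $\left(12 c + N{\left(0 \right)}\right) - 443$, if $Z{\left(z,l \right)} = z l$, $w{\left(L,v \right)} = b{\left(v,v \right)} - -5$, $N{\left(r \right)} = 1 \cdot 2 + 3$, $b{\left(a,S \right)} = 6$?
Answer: $354$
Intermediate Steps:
$N{\left(r \right)} = 5$ ($N{\left(r \right)} = 2 + 3 = 5$)
$w{\left(L,v \right)} = 11$ ($w{\left(L,v \right)} = 6 - -5 = 6 + 5 = 11$)
$Z{\left(z,l \right)} = l z$
$c = 66$ ($c = 6 \cdot 0 + 6 \cdot 11 = 0 + 66 = 66$)
$\left(12 c + N{\left(0 \right)}\right) - 443 = \left(12 \cdot 66 + 5\right) - 443 = \left(792 + 5\right) - 443 = 797 - 443 = 354$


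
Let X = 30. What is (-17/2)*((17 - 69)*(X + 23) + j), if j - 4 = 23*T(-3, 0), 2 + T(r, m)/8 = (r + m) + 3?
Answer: 26520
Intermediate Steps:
T(r, m) = 8 + 8*m + 8*r (T(r, m) = -16 + 8*((r + m) + 3) = -16 + 8*((m + r) + 3) = -16 + 8*(3 + m + r) = -16 + (24 + 8*m + 8*r) = 8 + 8*m + 8*r)
j = -364 (j = 4 + 23*(8 + 8*0 + 8*(-3)) = 4 + 23*(8 + 0 - 24) = 4 + 23*(-16) = 4 - 368 = -364)
(-17/2)*((17 - 69)*(X + 23) + j) = (-17/2)*((17 - 69)*(30 + 23) - 364) = (-17*½)*(-52*53 - 364) = -17*(-2756 - 364)/2 = -17/2*(-3120) = 26520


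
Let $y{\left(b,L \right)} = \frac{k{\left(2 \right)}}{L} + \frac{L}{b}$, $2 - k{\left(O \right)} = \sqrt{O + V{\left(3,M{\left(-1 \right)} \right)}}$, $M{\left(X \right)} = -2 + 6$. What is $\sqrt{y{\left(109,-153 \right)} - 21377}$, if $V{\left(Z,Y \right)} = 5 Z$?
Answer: $\frac{\sqrt{-660646117168 + 201977 \sqrt{17}}}{5559} \approx 146.21 i$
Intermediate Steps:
$M{\left(X \right)} = 4$
$k{\left(O \right)} = 2 - \sqrt{15 + O}$ ($k{\left(O \right)} = 2 - \sqrt{O + 5 \cdot 3} = 2 - \sqrt{O + 15} = 2 - \sqrt{15 + O}$)
$y{\left(b,L \right)} = \frac{L}{b} + \frac{2 - \sqrt{17}}{L}$ ($y{\left(b,L \right)} = \frac{2 - \sqrt{15 + 2}}{L} + \frac{L}{b} = \frac{2 - \sqrt{17}}{L} + \frac{L}{b} = \frac{L}{b} + \frac{2 - \sqrt{17}}{L}$)
$\sqrt{y{\left(109,-153 \right)} - 21377} = \sqrt{\left(\frac{2}{-153} - \frac{153}{109} - \frac{\sqrt{17}}{-153}\right) - 21377} = \sqrt{\left(2 \left(- \frac{1}{153}\right) - \frac{153}{109} - \sqrt{17} \left(- \frac{1}{153}\right)\right) - 21377} = \sqrt{\left(- \frac{2}{153} - \frac{153}{109} + \frac{\sqrt{17}}{153}\right) - 21377} = \sqrt{\left(- \frac{23627}{16677} + \frac{\sqrt{17}}{153}\right) - 21377} = \sqrt{- \frac{356527856}{16677} + \frac{\sqrt{17}}{153}}$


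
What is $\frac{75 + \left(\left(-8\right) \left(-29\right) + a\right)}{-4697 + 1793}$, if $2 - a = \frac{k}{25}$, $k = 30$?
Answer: $- \frac{513}{4840} \approx -0.10599$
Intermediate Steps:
$a = \frac{4}{5}$ ($a = 2 - \frac{30}{25} = 2 - 30 \cdot \frac{1}{25} = 2 - \frac{6}{5} = \frac{4}{5} \approx 0.8$)
$\frac{75 + \left(\left(-8\right) \left(-29\right) + a\right)}{-4697 + 1793} = \frac{75 + \left(\left(-8\right) \left(-29\right) + \frac{4}{5}\right)}{-4697 + 1793} = \frac{75 + \left(232 + \frac{4}{5}\right)}{-2904} = \left(75 + \frac{1164}{5}\right) \left(- \frac{1}{2904}\right) = \frac{1539}{5} \left(- \frac{1}{2904}\right) = - \frac{513}{4840}$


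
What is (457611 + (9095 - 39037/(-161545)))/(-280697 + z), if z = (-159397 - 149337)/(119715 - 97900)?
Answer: -328944282937941/197851068808801 ≈ -1.6626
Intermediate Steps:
z = -308734/21815 ≈ -14.152
(457611 + (9095 - 39037/(-161545)))/(-280697 + z) = (457611 + (9095 - 39037/(-161545)))/(-280697 - 308734/21815) = (457611 + (9095 - 39037*(-1/161545)))/(-6123713789/21815) = (457611 + (9095 + 39037/161545))*(-21815/6123713789) = (457611 + 1469290812/161545)*(-21815/6123713789) = (75394059807/161545)*(-21815/6123713789) = -328944282937941/197851068808801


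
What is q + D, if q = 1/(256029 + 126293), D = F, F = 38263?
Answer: 14628786687/382322 ≈ 38263.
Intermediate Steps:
D = 38263
q = 1/382322 ≈ 2.6156e-6
q + D = 1/382322 + 38263 = 14628786687/382322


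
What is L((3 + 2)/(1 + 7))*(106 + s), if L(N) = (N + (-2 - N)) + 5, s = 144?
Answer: 750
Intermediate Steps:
L(N) = 3 (L(N) = -2 + 5 = 3)
L((3 + 2)/(1 + 7))*(106 + s) = 3*(106 + 144) = 3*250 = 750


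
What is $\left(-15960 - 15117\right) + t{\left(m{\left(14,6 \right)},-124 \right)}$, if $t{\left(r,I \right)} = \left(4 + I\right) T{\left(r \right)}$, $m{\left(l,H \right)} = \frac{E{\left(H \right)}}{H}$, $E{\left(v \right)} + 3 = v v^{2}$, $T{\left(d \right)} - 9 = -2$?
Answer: $-31917$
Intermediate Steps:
$T{\left(d \right)} = 7$ ($T{\left(d \right)} = 9 - 2 = 7$)
$E{\left(v \right)} = -3 + v^{3}$ ($E{\left(v \right)} = -3 + v v^{2} = -3 + v^{3}$)
$m{\left(l,H \right)} = \frac{-3 + H^{3}}{H}$
$t{\left(r,I \right)} = 28 + 7 I$ ($t{\left(r,I \right)} = \left(4 + I\right) 7 = 28 + 7 I$)
$\left(-15960 - 15117\right) + t{\left(m{\left(14,6 \right)},-124 \right)} = \left(-15960 - 15117\right) + \left(28 + 7 \left(-124\right)\right) = -31077 + \left(28 - 868\right) = -31077 - 840 = -31917$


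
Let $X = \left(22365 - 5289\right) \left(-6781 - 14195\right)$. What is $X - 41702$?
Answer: $-358227878$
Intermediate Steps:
$X = -358186176$ ($X = 17076 \left(-20976\right) = -358186176$)
$X - 41702 = -358186176 - 41702 = -358227878$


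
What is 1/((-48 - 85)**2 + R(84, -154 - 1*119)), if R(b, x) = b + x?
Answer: 1/17500 ≈ 5.7143e-5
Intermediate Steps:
1/((-48 - 85)**2 + R(84, -154 - 1*119)) = 1/((-48 - 85)**2 + (84 + (-154 - 1*119))) = 1/((-133)**2 + (84 + (-154 - 119))) = 1/(17689 + (84 - 273)) = 1/(17689 - 189) = 1/17500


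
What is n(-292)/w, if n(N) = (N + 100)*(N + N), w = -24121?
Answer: -112128/24121 ≈ -4.6486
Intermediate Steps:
n(N) = 2*N*(100 + N) (n(N) = (100 + N)*(2*N) = 2*N*(100 + N))
n(-292)/w = (2*(-292)*(100 - 292))/(-24121) = (2*(-292)*(-192))*(-1/24121) = 112128*(-1/24121) = -112128/24121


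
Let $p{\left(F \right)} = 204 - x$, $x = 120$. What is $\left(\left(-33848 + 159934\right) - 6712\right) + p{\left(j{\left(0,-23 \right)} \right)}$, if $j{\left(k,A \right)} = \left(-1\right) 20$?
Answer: $119458$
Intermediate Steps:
$j{\left(k,A \right)} = -20$
$p{\left(F \right)} = 84$ ($p{\left(F \right)} = 204 - 120 = 84$)
$\left(\left(-33848 + 159934\right) - 6712\right) + p{\left(j{\left(0,-23 \right)} \right)} = \left(\left(-33848 + 159934\right) - 6712\right) + 84 = \left(126086 - 6712\right) + 84 = 119374 + 84 = 119458$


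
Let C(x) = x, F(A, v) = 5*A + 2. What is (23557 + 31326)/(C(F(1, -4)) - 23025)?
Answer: -54883/23018 ≈ -2.3843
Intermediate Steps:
F(A, v) = 2 + 5*A
(23557 + 31326)/(C(F(1, -4)) - 23025) = (23557 + 31326)/((2 + 5*1) - 23025) = 54883/((2 + 5) - 23025) = 54883/(7 - 23025) = 54883/(-23018) = 54883*(-1/23018) = -54883/23018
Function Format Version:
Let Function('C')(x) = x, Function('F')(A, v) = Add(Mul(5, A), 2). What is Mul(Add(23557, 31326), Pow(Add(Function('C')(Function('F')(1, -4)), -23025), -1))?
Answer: Rational(-54883, 23018) ≈ -2.3843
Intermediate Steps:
Function('F')(A, v) = Add(2, Mul(5, A))
Mul(Add(23557, 31326), Pow(Add(Function('C')(Function('F')(1, -4)), -23025), -1)) = Mul(Add(23557, 31326), Pow(Add(Add(2, Mul(5, 1)), -23025), -1)) = Mul(54883, Pow(Add(Add(2, 5), -23025), -1)) = Mul(54883, Pow(Add(7, -23025), -1)) = Mul(54883, Pow(-23018, -1)) = Mul(54883, Rational(-1, 23018)) = Rational(-54883, 23018)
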